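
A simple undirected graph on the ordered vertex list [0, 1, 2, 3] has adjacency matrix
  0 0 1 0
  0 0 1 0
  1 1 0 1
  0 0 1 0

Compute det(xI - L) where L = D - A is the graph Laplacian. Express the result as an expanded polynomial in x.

x^4 - 6x^3 + 9x^2 - 4x

Each diagonal entry of L is the vertex degree and each off-diagonal entry is -1 where an edge is present, 0 otherwise; in the order [0, 1, 2, 3] the diagonal is [1, 1, 3, 1]. Computing det(xI - L) by cofactor expansion (or equivalently via sum-over-permutations) gives x^4 - 6x^3 + 9x^2 - 4x. Since p(0) = det(-L) = 0, x divides p(x). There is one zero in the spectrum, matching the 1 component.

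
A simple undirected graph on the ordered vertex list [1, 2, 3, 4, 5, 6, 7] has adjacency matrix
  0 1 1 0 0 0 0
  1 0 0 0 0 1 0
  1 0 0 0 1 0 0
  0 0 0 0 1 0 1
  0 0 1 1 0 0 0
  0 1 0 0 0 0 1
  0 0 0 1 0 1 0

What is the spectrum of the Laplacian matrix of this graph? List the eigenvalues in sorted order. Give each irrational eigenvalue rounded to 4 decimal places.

With the vertex order [1, 2, 3, 4, 5, 6, 7], the degrees are [2, 2, 2, 2, 2, 2, 2], giving D = diag(2, 2, 2, 2, 2, 2, 2) and L = D - A. Since every row of L sums to 0, the all-ones vector is in the kernel and 0 is an eigenvalue. There is one zero in the spectrum, matching the 1 component.

[0, 0.7530, 0.7530, 2.4450, 2.4450, 3.8019, 3.8019]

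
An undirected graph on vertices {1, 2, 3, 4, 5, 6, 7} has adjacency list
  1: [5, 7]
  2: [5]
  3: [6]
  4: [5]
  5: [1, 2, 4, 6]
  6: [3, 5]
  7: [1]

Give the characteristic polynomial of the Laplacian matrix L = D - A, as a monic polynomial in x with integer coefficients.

With the vertex order [1, 2, 3, 4, 5, 6, 7], the degrees are [2, 1, 1, 1, 4, 2, 1], giving D = diag(2, 1, 1, 1, 4, 2, 1) and L = D - A. Computing det(xI - L) by cofactor expansion (or equivalently via sum-over-permutations) gives x^7 - 12x^6 + 52x^5 - 104x^4 + 100x^3 - 44x^2 + 7x. The constant term is 0 because L is singular (the all-ones vector lies in its kernel). By the matrix-tree theorem the graph has (1/7) * product of the nonzero eigenvalues = 1 spanning tree.

x^7 - 12x^6 + 52x^5 - 104x^4 + 100x^3 - 44x^2 + 7x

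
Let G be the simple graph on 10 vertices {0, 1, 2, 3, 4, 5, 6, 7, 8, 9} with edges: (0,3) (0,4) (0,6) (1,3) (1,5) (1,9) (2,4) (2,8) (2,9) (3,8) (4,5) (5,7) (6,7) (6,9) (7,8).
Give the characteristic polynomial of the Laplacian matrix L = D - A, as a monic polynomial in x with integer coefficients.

x^10 - 30x^9 + 390x^8 - 2880x^7 + 13305x^6 - 39882x^5 + 77640x^4 - 94800x^3 + 66000x^2 - 20000x

Each diagonal entry of L is the vertex degree and each off-diagonal entry is -1 where an edge is present, 0 otherwise; in the order [0, 1, 2, 3, 4, 5, 6, 7, 8, 9] the diagonal is [3, 3, 3, 3, 3, 3, 3, 3, 3, 3]. L has integer entries, so p(x) = det(xI - L) has integer coefficients. Expanding the determinant yields x^10 - 30x^9 + 390x^8 - 2880x^7 + 13305x^6 - 39882x^5 + 77640x^4 - 94800x^3 + 66000x^2 - 20000x. Since p(0) = det(-L) = 0, x divides p(x). The largest eigenvalue, 5, is at most the vertex count 10.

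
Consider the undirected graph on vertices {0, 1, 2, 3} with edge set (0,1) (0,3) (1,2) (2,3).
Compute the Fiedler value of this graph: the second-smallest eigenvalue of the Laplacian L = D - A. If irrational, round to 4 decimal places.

Each diagonal entry of L is the vertex degree and each off-diagonal entry is -1 where an edge is present, 0 otherwise; in the order [0, 1, 2, 3] the diagonal is [2, 2, 2, 2]. The smallest Laplacian eigenvalue is always 0. The next one, lambda_2 = 2, measures how hard the graph is to disconnect: larger values mean better connectivity. There is one zero in the spectrum, matching the 1 component.

2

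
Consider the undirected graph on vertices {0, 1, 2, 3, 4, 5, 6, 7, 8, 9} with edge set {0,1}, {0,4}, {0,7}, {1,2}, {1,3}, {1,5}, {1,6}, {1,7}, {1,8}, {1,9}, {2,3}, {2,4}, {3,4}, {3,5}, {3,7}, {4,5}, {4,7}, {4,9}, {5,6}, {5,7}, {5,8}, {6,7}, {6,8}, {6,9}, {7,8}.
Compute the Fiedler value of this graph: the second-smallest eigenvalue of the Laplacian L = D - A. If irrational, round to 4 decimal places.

With the vertex order [0, 1, 2, 3, 4, 5, 6, 7, 8, 9], the degrees are [3, 8, 3, 5, 6, 6, 5, 7, 4, 3], giving D = diag(3, 8, 3, 5, 6, 6, 5, 7, 4, 3) and L = D - A. Computing the eigenvalues of L and sorting gives [0, 2.4332, 2.7876, 2.9749, 4.6796, 5.7483, 6.5129, 7.3758, 8.1168, 9.3710]. The Fiedler value lambda_2 = 2.4332 is strictly positive, so the graph is connected. There is one zero in the spectrum, matching the 1 component.

2.4332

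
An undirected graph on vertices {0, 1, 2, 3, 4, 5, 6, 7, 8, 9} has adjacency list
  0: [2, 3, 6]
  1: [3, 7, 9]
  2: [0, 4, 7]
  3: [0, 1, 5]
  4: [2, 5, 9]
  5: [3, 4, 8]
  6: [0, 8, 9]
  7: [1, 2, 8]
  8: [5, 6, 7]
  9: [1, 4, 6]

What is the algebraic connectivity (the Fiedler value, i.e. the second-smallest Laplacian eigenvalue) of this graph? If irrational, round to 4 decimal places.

With the vertex order [0, 1, 2, 3, 4, 5, 6, 7, 8, 9], the degrees are [3, 3, 3, 3, 3, 3, 3, 3, 3, 3], giving D = diag(3, 3, 3, 3, 3, 3, 3, 3, 3, 3) and L = D - A. Computing the eigenvalues of L and sorting gives [0, 2, 2, 2, 2, 2, 5, 5, 5, 5]. The Fiedler value lambda_2 = 2 is strictly positive, so the graph is connected. There is one zero in the spectrum, matching the 1 component.

2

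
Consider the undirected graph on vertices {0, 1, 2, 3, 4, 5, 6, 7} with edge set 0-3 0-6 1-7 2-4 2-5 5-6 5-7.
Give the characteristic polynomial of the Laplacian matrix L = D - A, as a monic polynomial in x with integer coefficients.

Each diagonal entry of L is the vertex degree and each off-diagonal entry is -1 where an edge is present, 0 otherwise; in the order [0, 1, 2, 3, 4, 5, 6, 7] the diagonal is [2, 1, 2, 1, 1, 3, 2, 2]. L has integer entries, so p(x) = det(xI - L) has integer coefficients. Expanding the determinant yields x^8 - 14x^7 + 77x^6 - 212x^5 + 307x^4 - 224x^3 + 72x^2 - 8x. Since p(0) = det(-L) = 0, x divides p(x). By the matrix-tree theorem the graph has (1/8) * product of the nonzero eigenvalues = 1 spanning tree. The largest eigenvalue, 4.4383, is at most the vertex count 8.

x^8 - 14x^7 + 77x^6 - 212x^5 + 307x^4 - 224x^3 + 72x^2 - 8x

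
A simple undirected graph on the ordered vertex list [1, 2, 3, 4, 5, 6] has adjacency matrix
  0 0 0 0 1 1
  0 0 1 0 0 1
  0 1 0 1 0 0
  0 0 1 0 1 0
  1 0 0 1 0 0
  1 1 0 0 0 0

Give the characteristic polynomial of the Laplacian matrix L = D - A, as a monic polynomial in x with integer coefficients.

x^6 - 12x^5 + 54x^4 - 112x^3 + 105x^2 - 36x

With the vertex order [1, 2, 3, 4, 5, 6], the degrees are [2, 2, 2, 2, 2, 2], giving D = diag(2, 2, 2, 2, 2, 2) and L = D - A. The eigenvalues of L are [0, 1, 1, 3, 3, 4]; the characteristic polynomial is the product of (x - lambda_i), which multiplies out to x^6 - 12x^5 + 54x^4 - 112x^3 + 105x^2 - 36x. The coefficient of x^5 equals -trace(L) = -12, matching the sum of degrees. The eigenvalues sum to 12, which equals trace(L) = 2|E|.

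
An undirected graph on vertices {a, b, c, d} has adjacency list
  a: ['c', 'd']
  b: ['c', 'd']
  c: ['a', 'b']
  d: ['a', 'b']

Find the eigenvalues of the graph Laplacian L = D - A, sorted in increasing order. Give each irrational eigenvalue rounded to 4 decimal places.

Each diagonal entry of L is the vertex degree and each off-diagonal entry is -1 where an edge is present, 0 otherwise; in the order [a, b, c, d] the diagonal is [2, 2, 2, 2]. Diagonalising L (or applying a numerical eigensolver to the 4x4 matrix) gives the spectrum above. The single zero eigenvalue shows the graph is connected. The eigenvalues sum to 8, which equals trace(L) = 2|E|.

[0, 2, 2, 4]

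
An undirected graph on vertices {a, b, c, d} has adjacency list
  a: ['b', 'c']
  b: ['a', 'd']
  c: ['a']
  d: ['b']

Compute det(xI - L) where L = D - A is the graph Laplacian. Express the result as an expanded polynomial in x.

x^4 - 6x^3 + 10x^2 - 4x

With the vertex order [a, b, c, d], the degrees are [2, 2, 1, 1], giving D = diag(2, 2, 1, 1) and L = D - A. L has integer entries, so p(x) = det(xI - L) has integer coefficients. Expanding the determinant yields x^4 - 6x^3 + 10x^2 - 4x. The constant term is 0 because L is singular (the all-ones vector lies in its kernel). The largest eigenvalue, 3.4142, is at most the vertex count 4.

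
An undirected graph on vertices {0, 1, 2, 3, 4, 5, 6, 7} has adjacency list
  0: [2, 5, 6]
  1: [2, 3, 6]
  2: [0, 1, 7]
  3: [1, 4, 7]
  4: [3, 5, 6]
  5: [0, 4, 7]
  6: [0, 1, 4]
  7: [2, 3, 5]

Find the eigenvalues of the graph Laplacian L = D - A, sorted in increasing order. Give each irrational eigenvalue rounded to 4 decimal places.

Reading degrees in the order [0, 1, 2, 3, 4, 5, 6, 7] gives [3, 3, 3, 3, 3, 3, 3, 3]; set D = diag(3, 3, 3, 3, 3, 3, 3, 3) and form L = D - A. Since every row of L sums to 0, the all-ones vector is in the kernel and 0 is an eigenvalue. The single zero eigenvalue shows the graph is connected. The largest eigenvalue, 6, is at most the vertex count 8.

[0, 2, 2, 2, 4, 4, 4, 6]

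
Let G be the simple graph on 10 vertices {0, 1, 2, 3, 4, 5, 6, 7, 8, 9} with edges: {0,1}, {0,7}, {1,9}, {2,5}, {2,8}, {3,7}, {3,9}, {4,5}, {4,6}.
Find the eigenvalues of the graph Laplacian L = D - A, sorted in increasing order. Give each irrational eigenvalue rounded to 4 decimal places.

Reading degrees in the order [0, 1, 2, 3, 4, 5, 6, 7, 8, 9] gives [2, 2, 2, 2, 2, 2, 1, 2, 1, 2]; set D = diag(2, 2, 2, 2, 2, 2, 1, 2, 1, 2) and form L = D - A. Since every row of L sums to 0, the all-ones vector is in the kernel and 0 is an eigenvalue. The 2 zero eigenvalues correspond to the 2 connected components. The eigenvalues sum to 18, which equals trace(L) = 2|E|.

[0, 0, 0.3820, 1.3820, 1.3820, 1.3820, 2.6180, 3.6180, 3.6180, 3.6180]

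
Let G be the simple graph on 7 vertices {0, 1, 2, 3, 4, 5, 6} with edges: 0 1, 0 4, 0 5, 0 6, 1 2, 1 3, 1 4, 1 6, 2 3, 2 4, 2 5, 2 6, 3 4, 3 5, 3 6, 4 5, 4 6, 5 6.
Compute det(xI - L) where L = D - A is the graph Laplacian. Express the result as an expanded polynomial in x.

x^7 - 36x^6 + 536x^5 - 4222x^4 + 18543x^3 - 43022x^2 + 41160x

Reading degrees in the order [0, 1, 2, 3, 4, 5, 6] gives [4, 5, 5, 5, 6, 5, 6]; set D = diag(4, 5, 5, 5, 6, 5, 6) and form L = D - A. L has integer entries, so p(x) = det(xI - L) has integer coefficients. Expanding the determinant yields x^7 - 36x^6 + 536x^5 - 4222x^4 + 18543x^3 - 43022x^2 + 41160x. The coefficient of x^6 equals -trace(L) = -36, matching the sum of degrees. The largest eigenvalue, 7, is at most the vertex count 7.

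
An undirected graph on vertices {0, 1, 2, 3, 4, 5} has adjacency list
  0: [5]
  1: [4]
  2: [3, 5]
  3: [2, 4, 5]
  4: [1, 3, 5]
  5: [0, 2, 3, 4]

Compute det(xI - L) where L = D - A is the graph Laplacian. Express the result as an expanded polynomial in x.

x^6 - 14x^5 + 71x^4 - 158x^3 + 149x^2 - 48x

Each diagonal entry of L is the vertex degree and each off-diagonal entry is -1 where an edge is present, 0 otherwise; in the order [0, 1, 2, 3, 4, 5] the diagonal is [1, 1, 2, 3, 3, 4]. Computing det(xI - L) by cofactor expansion (or equivalently via sum-over-permutations) gives x^6 - 14x^5 + 71x^4 - 158x^3 + 149x^2 - 48x. Since p(0) = det(-L) = 0, x divides p(x). The eigenvalues sum to 14, which equals trace(L) = 2|E|.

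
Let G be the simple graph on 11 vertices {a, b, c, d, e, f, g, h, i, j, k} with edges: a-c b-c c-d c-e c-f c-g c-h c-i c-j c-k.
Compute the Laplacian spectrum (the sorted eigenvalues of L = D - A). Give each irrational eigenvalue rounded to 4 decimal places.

Each diagonal entry of L is the vertex degree and each off-diagonal entry is -1 where an edge is present, 0 otherwise; in the order [a, b, c, d, e, f, g, h, i, j, k] the diagonal is [1, 1, 10, 1, 1, 1, 1, 1, 1, 1, 1]. Since every row of L sums to 0, the all-ones vector is in the kernel and 0 is an eigenvalue. The largest eigenvalue, 11, is at most the vertex count 11.

[0, 1, 1, 1, 1, 1, 1, 1, 1, 1, 11]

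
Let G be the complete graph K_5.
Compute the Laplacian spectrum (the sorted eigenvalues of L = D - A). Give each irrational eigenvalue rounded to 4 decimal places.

The graph has 5 vertices and degree multiset [4, 4, 4, 4, 4]; D is the diagonal matrix of degrees and L = D - A. Diagonalising L (or applying a numerical eigensolver to the 5x5 matrix) gives the spectrum above. The single zero eigenvalue shows the graph is connected. There is one zero in the spectrum, matching the 1 component.

[0, 5, 5, 5, 5]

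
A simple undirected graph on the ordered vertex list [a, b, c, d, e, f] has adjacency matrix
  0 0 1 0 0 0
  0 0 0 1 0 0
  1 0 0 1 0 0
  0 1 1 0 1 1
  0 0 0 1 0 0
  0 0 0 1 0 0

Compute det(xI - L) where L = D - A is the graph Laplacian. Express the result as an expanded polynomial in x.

x^6 - 10x^5 + 33x^4 - 46x^3 + 28x^2 - 6x

With the vertex order [a, b, c, d, e, f], the degrees are [1, 1, 2, 4, 1, 1], giving D = diag(1, 1, 2, 4, 1, 1) and L = D - A. Computing det(xI - L) by cofactor expansion (or equivalently via sum-over-permutations) gives x^6 - 10x^5 + 33x^4 - 46x^3 + 28x^2 - 6x. The coefficient of x^5 equals -trace(L) = -10, matching the sum of degrees. The largest eigenvalue, 5.0861, is at most the vertex count 6. The eigenvalues sum to 10, which equals trace(L) = 2|E|.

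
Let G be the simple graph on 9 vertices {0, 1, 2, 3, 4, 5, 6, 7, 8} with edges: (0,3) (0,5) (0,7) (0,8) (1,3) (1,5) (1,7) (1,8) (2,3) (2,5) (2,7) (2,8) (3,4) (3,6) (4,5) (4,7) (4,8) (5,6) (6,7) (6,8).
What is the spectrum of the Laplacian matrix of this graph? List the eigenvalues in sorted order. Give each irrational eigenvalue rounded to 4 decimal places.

Reading degrees in the order [0, 1, 2, 3, 4, 5, 6, 7, 8] gives [4, 4, 4, 5, 4, 5, 4, 5, 5]; set D = diag(4, 4, 4, 5, 4, 5, 4, 5, 5) and form L = D - A. The multiplicity of 0 as a Laplacian eigenvalue equals the number of connected components. The single zero eigenvalue shows the graph is connected. By the matrix-tree theorem the graph has (1/9) * product of the nonzero eigenvalues = 32000 spanning trees.

[0, 4, 4, 4, 4, 5, 5, 5, 9]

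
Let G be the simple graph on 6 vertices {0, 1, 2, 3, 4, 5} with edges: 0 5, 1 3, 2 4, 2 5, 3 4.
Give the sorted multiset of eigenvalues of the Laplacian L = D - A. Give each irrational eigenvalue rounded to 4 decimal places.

[0, 0.2679, 1, 2, 3, 3.7321]

With the vertex order [0, 1, 2, 3, 4, 5], the degrees are [1, 1, 2, 2, 2, 2], giving D = diag(1, 1, 2, 2, 2, 2) and L = D - A. L is symmetric positive semidefinite, so every eigenvalue is real and nonnegative. By the matrix-tree theorem the graph has (1/6) * product of the nonzero eigenvalues = 1 spanning tree. The largest eigenvalue, 3.7321, is at most the vertex count 6.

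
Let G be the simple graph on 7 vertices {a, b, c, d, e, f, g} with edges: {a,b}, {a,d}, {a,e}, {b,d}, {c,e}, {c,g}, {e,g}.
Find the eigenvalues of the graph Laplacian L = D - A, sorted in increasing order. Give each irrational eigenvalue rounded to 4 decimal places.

[0, 0, 0.4384, 3, 3, 3, 4.5616]

With the vertex order [a, b, c, d, e, f, g], the degrees are [3, 2, 2, 2, 3, 0, 2], giving D = diag(3, 2, 2, 2, 3, 0, 2) and L = D - A. L is symmetric positive semidefinite, so every eigenvalue is real and nonnegative. The 2 zero eigenvalues correspond to the 2 connected components. The largest eigenvalue, 4.5616, is at most the vertex count 7.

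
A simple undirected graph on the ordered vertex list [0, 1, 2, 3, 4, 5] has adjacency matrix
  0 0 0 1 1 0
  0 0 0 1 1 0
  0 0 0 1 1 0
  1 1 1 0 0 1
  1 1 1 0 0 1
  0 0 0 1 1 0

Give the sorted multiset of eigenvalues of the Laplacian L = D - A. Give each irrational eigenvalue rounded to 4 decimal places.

Reading degrees in the order [0, 1, 2, 3, 4, 5] gives [2, 2, 2, 4, 4, 2]; set D = diag(2, 2, 2, 4, 4, 2) and form L = D - A. The multiplicity of 0 as a Laplacian eigenvalue equals the number of connected components.

[0, 2, 2, 2, 4, 6]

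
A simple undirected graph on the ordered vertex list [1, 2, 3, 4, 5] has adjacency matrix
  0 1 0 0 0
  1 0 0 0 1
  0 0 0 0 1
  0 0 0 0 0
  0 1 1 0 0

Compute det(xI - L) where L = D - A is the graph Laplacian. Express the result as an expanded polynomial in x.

Reading degrees in the order [1, 2, 3, 4, 5] gives [1, 2, 1, 0, 2]; set D = diag(1, 2, 1, 0, 2) and form L = D - A. L has integer entries, so p(x) = det(xI - L) has integer coefficients. Expanding the determinant yields x^5 - 6x^4 + 10x^3 - 4x^2. The coefficient of x^4 equals -trace(L) = -6, matching the sum of degrees.

x^5 - 6x^4 + 10x^3 - 4x^2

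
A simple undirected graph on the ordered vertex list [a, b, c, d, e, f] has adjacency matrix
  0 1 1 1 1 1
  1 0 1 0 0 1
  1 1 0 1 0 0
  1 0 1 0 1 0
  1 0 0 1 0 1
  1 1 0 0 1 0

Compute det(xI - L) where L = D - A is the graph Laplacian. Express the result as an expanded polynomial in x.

x^6 - 20x^5 + 155x^4 - 580x^3 + 1045x^2 - 726x

With the vertex order [a, b, c, d, e, f], the degrees are [5, 3, 3, 3, 3, 3], giving D = diag(5, 3, 3, 3, 3, 3) and L = D - A. Computing det(xI - L) by cofactor expansion (or equivalently via sum-over-permutations) gives x^6 - 20x^5 + 155x^4 - 580x^3 + 1045x^2 - 726x. The constant term is 0 because L is singular (the all-ones vector lies in its kernel). There is one zero in the spectrum, matching the 1 component.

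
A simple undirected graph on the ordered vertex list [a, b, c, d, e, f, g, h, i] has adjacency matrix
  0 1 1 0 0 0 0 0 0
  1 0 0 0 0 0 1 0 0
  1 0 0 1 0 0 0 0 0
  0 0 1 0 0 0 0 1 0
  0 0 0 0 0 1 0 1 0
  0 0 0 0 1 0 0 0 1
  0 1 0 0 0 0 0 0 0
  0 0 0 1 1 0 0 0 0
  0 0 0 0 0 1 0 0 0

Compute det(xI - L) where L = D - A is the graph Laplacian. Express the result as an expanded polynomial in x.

With the vertex order [a, b, c, d, e, f, g, h, i], the degrees are [2, 2, 2, 2, 2, 2, 1, 2, 1], giving D = diag(2, 2, 2, 2, 2, 2, 1, 2, 1) and L = D - A. L has integer entries, so p(x) = det(xI - L) has integer coefficients. Expanding the determinant yields x^9 - 16x^8 + 105x^7 - 364x^6 + 715x^5 - 792x^4 + 462x^3 - 120x^2 + 9x. The coefficient of x^8 equals -trace(L) = -16, matching the sum of degrees. The eigenvalues sum to 16, which equals trace(L) = 2|E|.

x^9 - 16x^8 + 105x^7 - 364x^6 + 715x^5 - 792x^4 + 462x^3 - 120x^2 + 9x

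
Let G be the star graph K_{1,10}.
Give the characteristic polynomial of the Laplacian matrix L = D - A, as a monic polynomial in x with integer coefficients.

The graph has 11 vertices and degree multiset [10, 1, 1, 1, 1, 1, 1, 1, 1, 1, 1]; D is the diagonal matrix of degrees and L = D - A. L has integer entries, so p(x) = det(xI - L) has integer coefficients. Expanding the determinant yields x^11 - 20x^10 + 135x^9 - 480x^8 + 1050x^7 - 1512x^6 + 1470x^5 - 960x^4 + 405x^3 - 100x^2 + 11x. The coefficient of x^10 equals -trace(L) = -20, matching the sum of degrees.

x^11 - 20x^10 + 135x^9 - 480x^8 + 1050x^7 - 1512x^6 + 1470x^5 - 960x^4 + 405x^3 - 100x^2 + 11x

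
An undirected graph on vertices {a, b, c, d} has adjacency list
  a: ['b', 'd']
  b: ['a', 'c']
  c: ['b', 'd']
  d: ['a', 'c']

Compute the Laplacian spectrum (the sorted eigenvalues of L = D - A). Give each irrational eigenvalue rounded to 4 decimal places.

Each diagonal entry of L is the vertex degree and each off-diagonal entry is -1 where an edge is present, 0 otherwise; in the order [a, b, c, d] the diagonal is [2, 2, 2, 2]. Since every row of L sums to 0, the all-ones vector is in the kernel and 0 is an eigenvalue. There is one zero in the spectrum, matching the 1 component. By the matrix-tree theorem the graph has (1/4) * product of the nonzero eigenvalues = 4 spanning trees.

[0, 2, 2, 4]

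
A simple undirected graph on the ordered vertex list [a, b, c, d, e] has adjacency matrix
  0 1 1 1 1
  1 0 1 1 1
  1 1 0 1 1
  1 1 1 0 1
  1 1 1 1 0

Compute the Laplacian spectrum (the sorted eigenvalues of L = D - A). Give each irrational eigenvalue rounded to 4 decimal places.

[0, 5, 5, 5, 5]

Reading degrees in the order [a, b, c, d, e] gives [4, 4, 4, 4, 4]; set D = diag(4, 4, 4, 4, 4) and form L = D - A. Diagonalising L (or applying a numerical eigensolver to the 5x5 matrix) gives the spectrum above. There is one zero in the spectrum, matching the 1 component.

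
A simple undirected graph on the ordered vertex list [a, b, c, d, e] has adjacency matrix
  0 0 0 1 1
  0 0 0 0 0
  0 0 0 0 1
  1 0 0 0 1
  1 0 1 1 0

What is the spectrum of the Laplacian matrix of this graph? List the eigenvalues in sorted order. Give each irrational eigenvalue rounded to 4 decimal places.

[0, 0, 1, 3, 4]

Each diagonal entry of L is the vertex degree and each off-diagonal entry is -1 where an edge is present, 0 otherwise; in the order [a, b, c, d, e] the diagonal is [2, 0, 1, 2, 3]. Diagonalising L (or applying a numerical eigensolver to the 5x5 matrix) gives the spectrum above. The 2 zero eigenvalues correspond to the 2 connected components. The eigenvalues sum to 8, which equals trace(L) = 2|E|.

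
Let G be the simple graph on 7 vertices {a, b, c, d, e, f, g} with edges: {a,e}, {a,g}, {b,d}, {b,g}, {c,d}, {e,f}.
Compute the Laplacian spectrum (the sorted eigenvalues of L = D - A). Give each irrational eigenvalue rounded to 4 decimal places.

Each diagonal entry of L is the vertex degree and each off-diagonal entry is -1 where an edge is present, 0 otherwise; in the order [a, b, c, d, e, f, g] the diagonal is [2, 2, 1, 2, 2, 1, 2]. The multiplicity of 0 as a Laplacian eigenvalue equals the number of connected components. There is one zero in the spectrum, matching the 1 component. By the matrix-tree theorem the graph has (1/7) * product of the nonzero eigenvalues = 1 spanning tree.

[0, 0.1981, 0.7530, 1.5550, 2.4450, 3.2470, 3.8019]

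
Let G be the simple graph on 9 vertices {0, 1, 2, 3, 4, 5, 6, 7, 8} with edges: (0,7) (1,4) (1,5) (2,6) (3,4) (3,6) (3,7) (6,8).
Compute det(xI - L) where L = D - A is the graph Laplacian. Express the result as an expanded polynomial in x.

x^9 - 16x^8 + 103x^7 - 344x^6 + 641x^5 - 668x^4 + 370x^3 - 96x^2 + 9x

Each diagonal entry of L is the vertex degree and each off-diagonal entry is -1 where an edge is present, 0 otherwise; in the order [0, 1, 2, 3, 4, 5, 6, 7, 8] the diagonal is [1, 2, 1, 3, 2, 1, 3, 2, 1]. Computing det(xI - L) by cofactor expansion (or equivalently via sum-over-permutations) gives x^9 - 16x^8 + 103x^7 - 344x^6 + 641x^5 - 668x^4 + 370x^3 - 96x^2 + 9x. The coefficient of x^8 equals -trace(L) = -16, matching the sum of degrees.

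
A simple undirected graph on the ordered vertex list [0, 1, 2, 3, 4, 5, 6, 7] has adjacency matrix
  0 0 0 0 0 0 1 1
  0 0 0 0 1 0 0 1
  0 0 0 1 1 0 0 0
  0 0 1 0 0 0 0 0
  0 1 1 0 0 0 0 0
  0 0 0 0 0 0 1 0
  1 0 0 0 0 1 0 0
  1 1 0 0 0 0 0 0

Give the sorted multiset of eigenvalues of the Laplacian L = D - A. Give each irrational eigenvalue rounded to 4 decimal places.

Each diagonal entry of L is the vertex degree and each off-diagonal entry is -1 where an edge is present, 0 otherwise; in the order [0, 1, 2, 3, 4, 5, 6, 7] the diagonal is [2, 2, 2, 1, 2, 1, 2, 2]. L is symmetric positive semidefinite, so every eigenvalue is real and nonnegative. The single zero eigenvalue shows the graph is connected. By the matrix-tree theorem the graph has (1/8) * product of the nonzero eigenvalues = 1 spanning tree.

[0, 0.1522, 0.5858, 1.2346, 2, 2.7654, 3.4142, 3.8478]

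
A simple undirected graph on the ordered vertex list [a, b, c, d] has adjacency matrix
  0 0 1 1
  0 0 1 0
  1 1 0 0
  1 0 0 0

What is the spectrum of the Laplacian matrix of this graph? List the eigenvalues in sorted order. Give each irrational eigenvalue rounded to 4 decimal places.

Reading degrees in the order [a, b, c, d] gives [2, 1, 2, 1]; set D = diag(2, 1, 2, 1) and form L = D - A. L is symmetric positive semidefinite, so every eigenvalue is real and nonnegative. The eigenvalues sum to 6, which equals trace(L) = 2|E|.

[0, 0.5858, 2, 3.4142]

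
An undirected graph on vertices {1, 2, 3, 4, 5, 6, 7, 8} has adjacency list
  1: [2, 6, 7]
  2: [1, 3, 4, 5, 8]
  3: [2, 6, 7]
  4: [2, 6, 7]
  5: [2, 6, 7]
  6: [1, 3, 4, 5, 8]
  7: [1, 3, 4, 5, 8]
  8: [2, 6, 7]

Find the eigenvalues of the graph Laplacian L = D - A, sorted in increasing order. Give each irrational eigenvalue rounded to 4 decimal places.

Each diagonal entry of L is the vertex degree and each off-diagonal entry is -1 where an edge is present, 0 otherwise; in the order [1, 2, 3, 4, 5, 6, 7, 8] the diagonal is [3, 5, 3, 3, 3, 5, 5, 3]. Diagonalising L (or applying a numerical eigensolver to the 8x8 matrix) gives the spectrum above. The single zero eigenvalue shows the graph is connected. The largest eigenvalue, 8, is at most the vertex count 8.

[0, 3, 3, 3, 3, 5, 5, 8]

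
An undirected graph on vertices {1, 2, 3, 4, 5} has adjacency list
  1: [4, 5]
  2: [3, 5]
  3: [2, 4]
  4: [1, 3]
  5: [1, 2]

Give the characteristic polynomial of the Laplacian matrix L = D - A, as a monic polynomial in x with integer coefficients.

With the vertex order [1, 2, 3, 4, 5], the degrees are [2, 2, 2, 2, 2], giving D = diag(2, 2, 2, 2, 2) and L = D - A. L has integer entries, so p(x) = det(xI - L) has integer coefficients. Expanding the determinant yields x^5 - 10x^4 + 35x^3 - 50x^2 + 25x. The constant term is 0 because L is singular (the all-ones vector lies in its kernel). There is one zero in the spectrum, matching the 1 component. The largest eigenvalue, 3.6180, is at most the vertex count 5.

x^5 - 10x^4 + 35x^3 - 50x^2 + 25x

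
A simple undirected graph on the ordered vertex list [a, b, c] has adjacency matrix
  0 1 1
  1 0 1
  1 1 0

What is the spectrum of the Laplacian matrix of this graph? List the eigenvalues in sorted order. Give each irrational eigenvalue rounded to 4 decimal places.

Reading degrees in the order [a, b, c] gives [2, 2, 2]; set D = diag(2, 2, 2) and form L = D - A. Diagonalising L (or applying a numerical eigensolver to the 3x3 matrix) gives the spectrum above.

[0, 3, 3]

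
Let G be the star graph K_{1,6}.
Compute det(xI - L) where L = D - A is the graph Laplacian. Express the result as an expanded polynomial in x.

x^7 - 12x^6 + 45x^5 - 80x^4 + 75x^3 - 36x^2 + 7x

The graph has 7 vertices and degree multiset [6, 1, 1, 1, 1, 1, 1]; D is the diagonal matrix of degrees and L = D - A. L has integer entries, so p(x) = det(xI - L) has integer coefficients. Expanding the determinant yields x^7 - 12x^6 + 45x^5 - 80x^4 + 75x^3 - 36x^2 + 7x. Since p(0) = det(-L) = 0, x divides p(x). The largest eigenvalue, 7, is at most the vertex count 7.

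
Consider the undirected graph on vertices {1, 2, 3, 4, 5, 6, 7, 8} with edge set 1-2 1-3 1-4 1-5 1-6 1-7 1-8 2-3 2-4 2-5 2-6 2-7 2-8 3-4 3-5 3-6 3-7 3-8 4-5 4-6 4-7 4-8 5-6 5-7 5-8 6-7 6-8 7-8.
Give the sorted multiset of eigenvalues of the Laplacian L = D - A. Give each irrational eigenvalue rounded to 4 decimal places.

Each diagonal entry of L is the vertex degree and each off-diagonal entry is -1 where an edge is present, 0 otherwise; in the order [1, 2, 3, 4, 5, 6, 7, 8] the diagonal is [7, 7, 7, 7, 7, 7, 7, 7]. L is symmetric positive semidefinite, so every eigenvalue is real and nonnegative. The single zero eigenvalue shows the graph is connected.

[0, 8, 8, 8, 8, 8, 8, 8]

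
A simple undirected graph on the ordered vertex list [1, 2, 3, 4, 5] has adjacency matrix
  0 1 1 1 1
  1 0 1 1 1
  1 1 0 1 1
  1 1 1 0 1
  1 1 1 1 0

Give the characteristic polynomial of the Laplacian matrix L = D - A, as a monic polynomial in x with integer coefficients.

Reading degrees in the order [1, 2, 3, 4, 5] gives [4, 4, 4, 4, 4]; set D = diag(4, 4, 4, 4, 4) and form L = D - A. Computing det(xI - L) by cofactor expansion (or equivalently via sum-over-permutations) gives x^5 - 20x^4 + 150x^3 - 500x^2 + 625x. The coefficient of x^4 equals -trace(L) = -20, matching the sum of degrees. There is one zero in the spectrum, matching the 1 component. The largest eigenvalue, 5, is at most the vertex count 5.

x^5 - 20x^4 + 150x^3 - 500x^2 + 625x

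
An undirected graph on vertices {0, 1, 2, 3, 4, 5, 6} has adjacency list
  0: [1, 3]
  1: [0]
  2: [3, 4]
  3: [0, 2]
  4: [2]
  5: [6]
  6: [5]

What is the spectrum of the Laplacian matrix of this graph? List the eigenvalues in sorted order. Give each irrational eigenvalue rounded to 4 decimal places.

Each diagonal entry of L is the vertex degree and each off-diagonal entry is -1 where an edge is present, 0 otherwise; in the order [0, 1, 2, 3, 4, 5, 6] the diagonal is [2, 1, 2, 2, 1, 1, 1]. L is symmetric positive semidefinite, so every eigenvalue is real and nonnegative. The 2 zero eigenvalues correspond to the 2 connected components. There are 2 zeros in the spectrum, matching the 2 components. The largest eigenvalue, 3.6180, is at most the vertex count 7.

[0, 0, 0.3820, 1.3820, 2, 2.6180, 3.6180]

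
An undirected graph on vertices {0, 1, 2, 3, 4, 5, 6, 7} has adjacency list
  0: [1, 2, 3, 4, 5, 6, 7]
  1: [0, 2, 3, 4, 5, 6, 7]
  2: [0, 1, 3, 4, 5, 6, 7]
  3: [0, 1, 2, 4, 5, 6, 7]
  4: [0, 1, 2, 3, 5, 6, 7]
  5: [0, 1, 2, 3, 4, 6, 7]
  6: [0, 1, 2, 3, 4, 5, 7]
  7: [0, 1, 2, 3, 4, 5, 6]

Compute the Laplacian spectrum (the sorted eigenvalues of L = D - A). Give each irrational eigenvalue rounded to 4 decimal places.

[0, 8, 8, 8, 8, 8, 8, 8]

With the vertex order [0, 1, 2, 3, 4, 5, 6, 7], the degrees are [7, 7, 7, 7, 7, 7, 7, 7], giving D = diag(7, 7, 7, 7, 7, 7, 7, 7) and L = D - A. Diagonalising L (or applying a numerical eigensolver to the 8x8 matrix) gives the spectrum above. The single zero eigenvalue shows the graph is connected.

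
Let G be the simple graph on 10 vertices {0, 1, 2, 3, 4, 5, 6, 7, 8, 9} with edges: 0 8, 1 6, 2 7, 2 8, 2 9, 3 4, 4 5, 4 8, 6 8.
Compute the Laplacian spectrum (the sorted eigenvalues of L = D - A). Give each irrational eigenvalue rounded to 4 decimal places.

With the vertex order [0, 1, 2, 3, 4, 5, 6, 7, 8, 9], the degrees are [1, 1, 3, 1, 3, 1, 2, 1, 4, 1], giving D = diag(1, 1, 3, 1, 3, 1, 2, 1, 4, 1) and L = D - A. Since every row of L sums to 0, the all-ones vector is in the kernel and 0 is an eigenvalue. There is one zero in the spectrum, matching the 1 component. The largest eigenvalue, 5.5002, is at most the vertex count 10.

[0, 0.2679, 0.3426, 0.7482, 1, 1, 2.2345, 3.1746, 3.7321, 5.5002]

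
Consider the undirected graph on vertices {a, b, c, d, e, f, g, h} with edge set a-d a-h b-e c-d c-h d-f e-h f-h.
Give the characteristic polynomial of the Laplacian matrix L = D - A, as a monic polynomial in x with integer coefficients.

Each diagonal entry of L is the vertex degree and each off-diagonal entry is -1 where an edge is present, 0 otherwise; in the order [a, b, c, d, e, f, g, h] the diagonal is [2, 1, 2, 3, 2, 2, 0, 4]. Computing det(xI - L) by cofactor expansion (or equivalently via sum-over-permutations) gives x^8 - 16x^7 + 99x^6 - 302x^5 + 473x^4 - 348x^3 + 84x^2. The coefficient of x^7 equals -trace(L) = -16, matching the sum of degrees. The eigenvalues sum to 16, which equals trace(L) = 2|E|.

x^8 - 16x^7 + 99x^6 - 302x^5 + 473x^4 - 348x^3 + 84x^2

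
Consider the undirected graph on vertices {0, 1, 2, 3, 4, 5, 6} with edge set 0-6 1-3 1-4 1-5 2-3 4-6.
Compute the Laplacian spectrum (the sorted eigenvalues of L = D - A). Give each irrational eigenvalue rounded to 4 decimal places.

[0, 0.2603, 0.6262, 1.4055, 2.2742, 3.0996, 4.3342]

Each diagonal entry of L is the vertex degree and each off-diagonal entry is -1 where an edge is present, 0 otherwise; in the order [0, 1, 2, 3, 4, 5, 6] the diagonal is [1, 3, 1, 2, 2, 1, 2]. Since every row of L sums to 0, the all-ones vector is in the kernel and 0 is an eigenvalue. The single zero eigenvalue shows the graph is connected. The largest eigenvalue, 4.3342, is at most the vertex count 7.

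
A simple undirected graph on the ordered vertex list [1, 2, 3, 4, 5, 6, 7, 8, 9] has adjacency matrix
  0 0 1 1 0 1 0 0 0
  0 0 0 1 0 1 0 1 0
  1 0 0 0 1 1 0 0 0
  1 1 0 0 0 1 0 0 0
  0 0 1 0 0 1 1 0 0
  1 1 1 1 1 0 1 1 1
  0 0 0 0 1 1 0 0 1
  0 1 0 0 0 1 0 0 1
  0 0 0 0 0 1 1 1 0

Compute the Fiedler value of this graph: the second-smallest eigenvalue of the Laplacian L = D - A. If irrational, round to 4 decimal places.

1.5858

Reading degrees in the order [1, 2, 3, 4, 5, 6, 7, 8, 9] gives [3, 3, 3, 3, 3, 8, 3, 3, 3]; set D = diag(3, 3, 3, 3, 3, 8, 3, 3, 3) and form L = D - A. The sorted Laplacian eigenvalues are [0, 1.5858, 1.5858, 3, 3, 4.4142, 4.4142, 5, 9]; the algebraic connectivity is the second entry, 1.5858.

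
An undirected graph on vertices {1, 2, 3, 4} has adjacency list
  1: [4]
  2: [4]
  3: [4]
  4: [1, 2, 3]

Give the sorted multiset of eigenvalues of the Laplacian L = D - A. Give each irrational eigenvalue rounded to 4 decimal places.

[0, 1, 1, 4]

Each diagonal entry of L is the vertex degree and each off-diagonal entry is -1 where an edge is present, 0 otherwise; in the order [1, 2, 3, 4] the diagonal is [1, 1, 1, 3]. Diagonalising L (or applying a numerical eigensolver to the 4x4 matrix) gives the spectrum above. The single zero eigenvalue shows the graph is connected. There is one zero in the spectrum, matching the 1 component.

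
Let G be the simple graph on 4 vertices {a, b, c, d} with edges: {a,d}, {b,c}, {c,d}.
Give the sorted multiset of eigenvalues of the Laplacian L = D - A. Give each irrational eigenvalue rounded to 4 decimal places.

Reading degrees in the order [a, b, c, d] gives [1, 1, 2, 2]; set D = diag(1, 1, 2, 2) and form L = D - A. L is symmetric positive semidefinite, so every eigenvalue is real and nonnegative.

[0, 0.5858, 2, 3.4142]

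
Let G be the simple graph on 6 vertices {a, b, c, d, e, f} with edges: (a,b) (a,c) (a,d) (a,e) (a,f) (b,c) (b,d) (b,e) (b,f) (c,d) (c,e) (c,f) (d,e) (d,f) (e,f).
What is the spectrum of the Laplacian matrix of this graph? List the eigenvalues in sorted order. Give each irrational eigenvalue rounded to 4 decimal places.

Reading degrees in the order [a, b, c, d, e, f] gives [5, 5, 5, 5, 5, 5]; set D = diag(5, 5, 5, 5, 5, 5) and form L = D - A. Diagonalising L (or applying a numerical eigensolver to the 6x6 matrix) gives the spectrum above. The single zero eigenvalue shows the graph is connected. There is one zero in the spectrum, matching the 1 component.

[0, 6, 6, 6, 6, 6]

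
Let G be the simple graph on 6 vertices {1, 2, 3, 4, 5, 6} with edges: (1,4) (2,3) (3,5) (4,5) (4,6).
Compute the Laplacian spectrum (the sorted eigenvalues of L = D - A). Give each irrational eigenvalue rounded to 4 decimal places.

[0, 0.3249, 1, 1.4608, 3, 4.2143]

Each diagonal entry of L is the vertex degree and each off-diagonal entry is -1 where an edge is present, 0 otherwise; in the order [1, 2, 3, 4, 5, 6] the diagonal is [1, 1, 2, 3, 2, 1]. L is symmetric positive semidefinite, so every eigenvalue is real and nonnegative. The single zero eigenvalue shows the graph is connected. The largest eigenvalue, 4.2143, is at most the vertex count 6.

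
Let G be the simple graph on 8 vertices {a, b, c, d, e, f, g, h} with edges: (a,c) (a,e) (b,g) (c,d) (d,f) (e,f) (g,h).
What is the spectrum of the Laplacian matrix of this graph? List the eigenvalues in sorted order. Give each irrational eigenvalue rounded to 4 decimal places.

[0, 0, 1, 1.3820, 1.3820, 3, 3.6180, 3.6180]

Each diagonal entry of L is the vertex degree and each off-diagonal entry is -1 where an edge is present, 0 otherwise; in the order [a, b, c, d, e, f, g, h] the diagonal is [2, 1, 2, 2, 2, 2, 2, 1]. Since every row of L sums to 0, the all-ones vector is in the kernel and 0 is an eigenvalue. The 2 zero eigenvalues correspond to the 2 connected components.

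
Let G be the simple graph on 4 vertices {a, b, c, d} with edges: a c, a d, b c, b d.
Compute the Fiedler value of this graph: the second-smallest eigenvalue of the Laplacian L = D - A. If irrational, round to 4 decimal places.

2

With the vertex order [a, b, c, d], the degrees are [2, 2, 2, 2], giving D = diag(2, 2, 2, 2) and L = D - A. Computing the eigenvalues of L and sorting gives [0, 2, 2, 4]. The Fiedler value lambda_2 = 2 is strictly positive, so the graph is connected. There is one zero in the spectrum, matching the 1 component.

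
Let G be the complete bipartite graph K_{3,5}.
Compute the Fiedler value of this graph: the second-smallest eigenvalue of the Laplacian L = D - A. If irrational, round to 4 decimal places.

The graph has 8 vertices and degree multiset [5, 5, 5, 3, 3, 3, 3, 3]; D is the diagonal matrix of degrees and L = D - A. The smallest Laplacian eigenvalue is always 0. The next one, lambda_2 = 3, measures how hard the graph is to disconnect: larger values mean better connectivity. The eigenvalues sum to 30, which equals trace(L) = 2|E|.

3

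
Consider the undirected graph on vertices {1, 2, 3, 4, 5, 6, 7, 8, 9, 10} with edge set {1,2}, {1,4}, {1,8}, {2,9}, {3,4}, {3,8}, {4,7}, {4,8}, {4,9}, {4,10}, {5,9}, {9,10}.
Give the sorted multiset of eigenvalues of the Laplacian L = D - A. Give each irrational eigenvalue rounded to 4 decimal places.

[0, 0, 0.6823, 1, 1.4380, 1.6827, 2.8757, 4.3248, 4.8356, 7.1609]

Each diagonal entry of L is the vertex degree and each off-diagonal entry is -1 where an edge is present, 0 otherwise; in the order [1, 2, 3, 4, 5, 6, 7, 8, 9, 10] the diagonal is [3, 2, 2, 6, 1, 0, 1, 3, 4, 2]. L is symmetric positive semidefinite, so every eigenvalue is real and nonnegative. The 2 zero eigenvalues correspond to the 2 connected components. The largest eigenvalue, 7.1609, is at most the vertex count 10. The eigenvalues sum to 24, which equals trace(L) = 2|E|.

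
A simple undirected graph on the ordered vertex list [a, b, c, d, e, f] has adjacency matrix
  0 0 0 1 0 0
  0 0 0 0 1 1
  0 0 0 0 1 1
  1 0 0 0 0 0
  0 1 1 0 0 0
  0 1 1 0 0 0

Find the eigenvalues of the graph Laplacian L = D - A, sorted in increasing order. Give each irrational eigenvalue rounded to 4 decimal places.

[0, 0, 2, 2, 2, 4]

Reading degrees in the order [a, b, c, d, e, f] gives [1, 2, 2, 1, 2, 2]; set D = diag(1, 2, 2, 1, 2, 2) and form L = D - A. Diagonalising L (or applying a numerical eigensolver to the 6x6 matrix) gives the spectrum above. The 2 zero eigenvalues correspond to the 2 connected components. The eigenvalues sum to 10, which equals trace(L) = 2|E|. There are 2 zeros in the spectrum, matching the 2 components.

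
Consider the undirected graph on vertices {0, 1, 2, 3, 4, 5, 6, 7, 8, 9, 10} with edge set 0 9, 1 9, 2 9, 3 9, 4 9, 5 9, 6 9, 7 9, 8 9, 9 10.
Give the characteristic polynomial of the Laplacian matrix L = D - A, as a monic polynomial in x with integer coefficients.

x^11 - 20x^10 + 135x^9 - 480x^8 + 1050x^7 - 1512x^6 + 1470x^5 - 960x^4 + 405x^3 - 100x^2 + 11x

With the vertex order [0, 1, 2, 3, 4, 5, 6, 7, 8, 9, 10], the degrees are [1, 1, 1, 1, 1, 1, 1, 1, 1, 10, 1], giving D = diag(1, 1, 1, 1, 1, 1, 1, 1, 1, 10, 1) and L = D - A. The eigenvalues of L are [0, 1, 1, 1, 1, 1, 1, 1, 1, 1, 11]; the characteristic polynomial is the product of (x - lambda_i), which multiplies out to x^11 - 20x^10 + 135x^9 - 480x^8 + 1050x^7 - 1512x^6 + 1470x^5 - 960x^4 + 405x^3 - 100x^2 + 11x. Since p(0) = det(-L) = 0, x divides p(x). By the matrix-tree theorem the graph has (1/11) * product of the nonzero eigenvalues = 1 spanning tree.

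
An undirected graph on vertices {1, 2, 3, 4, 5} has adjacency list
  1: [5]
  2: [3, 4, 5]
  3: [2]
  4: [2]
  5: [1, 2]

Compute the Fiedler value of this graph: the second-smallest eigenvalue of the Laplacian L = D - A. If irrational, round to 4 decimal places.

Each diagonal entry of L is the vertex degree and each off-diagonal entry is -1 where an edge is present, 0 otherwise; in the order [1, 2, 3, 4, 5] the diagonal is [1, 3, 1, 1, 2]. The smallest Laplacian eigenvalue is always 0. The next one, lambda_2 = 0.5188, measures how hard the graph is to disconnect: larger values mean better connectivity. There is one zero in the spectrum, matching the 1 component. The eigenvalues sum to 8, which equals trace(L) = 2|E|.

0.5188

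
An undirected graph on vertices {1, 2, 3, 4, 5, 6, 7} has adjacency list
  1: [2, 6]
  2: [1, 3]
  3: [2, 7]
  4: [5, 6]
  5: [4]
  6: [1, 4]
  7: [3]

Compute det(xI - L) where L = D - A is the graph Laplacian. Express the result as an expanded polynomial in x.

x^7 - 12x^6 + 55x^5 - 120x^4 + 126x^3 - 56x^2 + 7x

Reading degrees in the order [1, 2, 3, 4, 5, 6, 7] gives [2, 2, 2, 2, 1, 2, 1]; set D = diag(2, 2, 2, 2, 1, 2, 1) and form L = D - A. Computing det(xI - L) by cofactor expansion (or equivalently via sum-over-permutations) gives x^7 - 12x^6 + 55x^5 - 120x^4 + 126x^3 - 56x^2 + 7x. The coefficient of x^6 equals -trace(L) = -12, matching the sum of degrees.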